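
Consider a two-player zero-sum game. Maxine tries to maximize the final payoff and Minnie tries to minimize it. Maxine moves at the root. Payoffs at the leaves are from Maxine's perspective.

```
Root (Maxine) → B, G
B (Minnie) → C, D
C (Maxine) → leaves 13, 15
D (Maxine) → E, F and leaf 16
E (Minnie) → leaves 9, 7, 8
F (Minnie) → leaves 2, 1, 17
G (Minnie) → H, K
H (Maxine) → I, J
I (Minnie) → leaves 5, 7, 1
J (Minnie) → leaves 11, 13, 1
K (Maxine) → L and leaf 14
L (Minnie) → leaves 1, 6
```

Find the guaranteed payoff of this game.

15

C (Maxine): max(13, 15) = 15
E (Minnie): min(9, 7, 8) = 7
F (Minnie): min(2, 1, 17) = 1
D (Maxine): max(7, 1, 16) = 16
B (Minnie): min(15, 16) = 15
I (Minnie): min(5, 7, 1) = 1
J (Minnie): min(11, 13, 1) = 1
H (Maxine): max(1, 1) = 1
L (Minnie): min(1, 6) = 1
K (Maxine): max(1, 14) = 14
G (Minnie): min(1, 14) = 1
Root (Maxine): max(15, 1) = 15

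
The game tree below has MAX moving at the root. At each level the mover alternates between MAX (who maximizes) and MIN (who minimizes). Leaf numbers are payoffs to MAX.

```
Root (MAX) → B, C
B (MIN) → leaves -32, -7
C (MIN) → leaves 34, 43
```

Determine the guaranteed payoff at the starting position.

34

B (MIN): min(-32, -7) = -32
C (MIN): min(34, 43) = 34
Root (MAX): max(-32, 34) = 34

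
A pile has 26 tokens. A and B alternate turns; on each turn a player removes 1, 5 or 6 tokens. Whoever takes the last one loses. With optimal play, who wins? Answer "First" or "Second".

Compute winning (W) and losing (L) positions by backward induction:
i:   0  1  2  3  4  5  6  7  8  9 10 11 12 13 14 15 16 17 18 19 20 21 22 23 24 25 26
     W  L  W  L  W  L  W  W  W  W  W  W  L  W  L  W  L  W  W  W  W  W  W  L  W  L  W
Position 26 is W, so the first player wins.

First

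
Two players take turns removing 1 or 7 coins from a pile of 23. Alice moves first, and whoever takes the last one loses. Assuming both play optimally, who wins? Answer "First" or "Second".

Second

i:   0  1  2  3  4  5  6  7  8  9 10 11 12 13 14 15 16 17 18 19 20 21 22 23
     W  L  W  L  W  L  W  L  W  L  W  L  W  L  W  L  W  L  W  L  W  L  W  L
Position 23 is L, so the second player wins.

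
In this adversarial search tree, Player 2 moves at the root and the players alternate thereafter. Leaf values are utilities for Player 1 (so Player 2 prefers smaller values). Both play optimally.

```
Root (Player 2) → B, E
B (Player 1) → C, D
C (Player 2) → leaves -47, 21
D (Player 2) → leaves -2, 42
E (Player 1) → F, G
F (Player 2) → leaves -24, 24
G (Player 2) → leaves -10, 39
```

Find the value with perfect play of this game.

-10

C (Player 2): min(-47, 21) = -47
D (Player 2): min(-2, 42) = -2
B (Player 1): max(-47, -2) = -2
F (Player 2): min(-24, 24) = -24
G (Player 2): min(-10, 39) = -10
E (Player 1): max(-24, -10) = -10
Root (Player 2): min(-2, -10) = -10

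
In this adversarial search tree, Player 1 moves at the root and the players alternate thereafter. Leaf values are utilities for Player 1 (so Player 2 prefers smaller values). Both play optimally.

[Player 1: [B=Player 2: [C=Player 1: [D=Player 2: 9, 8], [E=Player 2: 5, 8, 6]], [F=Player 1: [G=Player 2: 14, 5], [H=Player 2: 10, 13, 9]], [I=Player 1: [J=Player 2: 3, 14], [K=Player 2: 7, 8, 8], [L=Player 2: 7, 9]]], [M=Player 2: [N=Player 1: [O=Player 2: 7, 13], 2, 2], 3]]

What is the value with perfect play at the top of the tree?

D (Player 2): min(9, 8) = 8
E (Player 2): min(5, 8, 6) = 5
C (Player 1): max(8, 5) = 8
G (Player 2): min(14, 5) = 5
H (Player 2): min(10, 13, 9) = 9
F (Player 1): max(5, 9) = 9
J (Player 2): min(3, 14) = 3
K (Player 2): min(7, 8, 8) = 7
L (Player 2): min(7, 9) = 7
I (Player 1): max(3, 7, 7) = 7
B (Player 2): min(8, 9, 7) = 7
O (Player 2): min(7, 13) = 7
N (Player 1): max(7, 2, 2) = 7
M (Player 2): min(7, 3) = 3
Root (Player 1): max(7, 3) = 7

7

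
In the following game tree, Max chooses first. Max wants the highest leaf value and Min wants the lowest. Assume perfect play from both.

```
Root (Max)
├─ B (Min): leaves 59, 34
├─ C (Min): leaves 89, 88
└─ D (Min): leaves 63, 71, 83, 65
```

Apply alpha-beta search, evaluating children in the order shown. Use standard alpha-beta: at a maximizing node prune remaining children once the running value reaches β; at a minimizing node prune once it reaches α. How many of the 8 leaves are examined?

5

B [α=-∞,β=+∞]: v=34
C [α=34,β=+∞]: v=88
D [α=88,β=+∞]: v=63 after child 1 ≤ α → α-cutoff, skip 3
Root [α=-∞,β=+∞]: v=88
Leaves evaluated: 5 of 8.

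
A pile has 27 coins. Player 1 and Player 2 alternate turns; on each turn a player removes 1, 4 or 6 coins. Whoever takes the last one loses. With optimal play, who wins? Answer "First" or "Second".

Mark each pile size as W (mover wins) or L (mover loses):
i:   0  1  2  3  4  5  6  7  8  9 10 11 12 13 14 15 16 17 18 19 20 21 22 23 24 25 26 27
     W  L  W  L  W  W  L  W  L  W  W  L  W  L  W  W  L  W  L  W  W  L  W  L  W  W  L  W
Position 27 is W, so the first player wins.

First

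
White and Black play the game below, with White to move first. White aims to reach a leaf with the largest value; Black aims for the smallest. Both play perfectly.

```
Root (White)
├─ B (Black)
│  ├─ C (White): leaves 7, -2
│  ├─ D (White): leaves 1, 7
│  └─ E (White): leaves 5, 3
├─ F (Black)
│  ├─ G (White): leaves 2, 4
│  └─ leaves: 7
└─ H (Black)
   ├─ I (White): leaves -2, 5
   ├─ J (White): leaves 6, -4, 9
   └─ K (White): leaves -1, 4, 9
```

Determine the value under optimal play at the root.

5

C (White): max(7, -2) = 7
D (White): max(1, 7) = 7
E (White): max(5, 3) = 5
B (Black): min(7, 7, 5) = 5
G (White): max(2, 4) = 4
F (Black): min(4, 7) = 4
I (White): max(-2, 5) = 5
J (White): max(6, -4, 9) = 9
K (White): max(-1, 4, 9) = 9
H (Black): min(5, 9, 9) = 5
Root (White): max(5, 4, 5) = 5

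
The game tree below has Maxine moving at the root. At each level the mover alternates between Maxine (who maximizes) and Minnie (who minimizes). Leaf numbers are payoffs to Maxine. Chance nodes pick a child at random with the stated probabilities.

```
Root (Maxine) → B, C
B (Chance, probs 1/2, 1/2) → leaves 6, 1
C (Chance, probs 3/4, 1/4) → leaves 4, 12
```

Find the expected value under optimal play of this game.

6

B (Chance): 1/2·6 + 1/2·1 = 3.5
C (Chance): 3/4·4 + 1/4·12 = 6
Root (Maxine): max(3.5, 6) = 6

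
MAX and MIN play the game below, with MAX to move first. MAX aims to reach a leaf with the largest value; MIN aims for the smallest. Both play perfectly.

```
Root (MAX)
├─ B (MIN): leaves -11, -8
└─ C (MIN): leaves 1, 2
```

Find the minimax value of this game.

B (MIN): min(-11, -8) = -11
C (MIN): min(1, 2) = 1
Root (MAX): max(-11, 1) = 1

1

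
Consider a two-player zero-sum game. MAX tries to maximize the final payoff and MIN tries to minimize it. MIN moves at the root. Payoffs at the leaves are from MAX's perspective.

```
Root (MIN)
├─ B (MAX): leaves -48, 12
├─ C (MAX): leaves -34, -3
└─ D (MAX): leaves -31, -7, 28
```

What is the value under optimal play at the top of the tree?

-3

B (MAX): max(-48, 12) = 12
C (MAX): max(-34, -3) = -3
D (MAX): max(-31, -7, 28) = 28
Root (MIN): min(12, -3, 28) = -3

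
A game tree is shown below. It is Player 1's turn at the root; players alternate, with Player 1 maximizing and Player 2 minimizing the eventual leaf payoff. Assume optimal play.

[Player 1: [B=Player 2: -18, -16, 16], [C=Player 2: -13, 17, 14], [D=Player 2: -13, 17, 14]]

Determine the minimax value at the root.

-13

B (Player 2): min(-18, -16, 16) = -18
C (Player 2): min(-13, 17, 14) = -13
D (Player 2): min(-13, 17, 14) = -13
Root (Player 1): max(-18, -13, -13) = -13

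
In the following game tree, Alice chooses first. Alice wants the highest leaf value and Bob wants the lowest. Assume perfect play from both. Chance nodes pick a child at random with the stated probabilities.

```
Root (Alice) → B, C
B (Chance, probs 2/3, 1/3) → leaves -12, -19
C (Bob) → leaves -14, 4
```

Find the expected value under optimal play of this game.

B (Chance): 2/3·-12 + 1/3·-19 = -14.33
C (Bob): min(-14, 4) = -14
Root (Alice): max(-14.33, -14) = -14

-14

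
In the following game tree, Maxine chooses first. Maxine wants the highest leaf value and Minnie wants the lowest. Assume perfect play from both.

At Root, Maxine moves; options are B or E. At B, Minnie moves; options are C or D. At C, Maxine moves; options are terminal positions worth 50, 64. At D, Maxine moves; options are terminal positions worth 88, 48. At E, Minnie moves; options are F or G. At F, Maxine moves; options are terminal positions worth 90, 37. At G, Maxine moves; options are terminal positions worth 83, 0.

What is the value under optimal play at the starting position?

83

C (Maxine): max(50, 64) = 64
D (Maxine): max(88, 48) = 88
B (Minnie): min(64, 88) = 64
F (Maxine): max(90, 37) = 90
G (Maxine): max(83, 0) = 83
E (Minnie): min(90, 83) = 83
Root (Maxine): max(64, 83) = 83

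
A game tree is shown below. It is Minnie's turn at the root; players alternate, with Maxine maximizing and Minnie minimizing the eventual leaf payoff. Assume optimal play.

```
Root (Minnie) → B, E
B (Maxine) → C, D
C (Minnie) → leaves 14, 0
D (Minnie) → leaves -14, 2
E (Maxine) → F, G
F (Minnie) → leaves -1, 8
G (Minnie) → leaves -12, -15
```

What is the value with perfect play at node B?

0

C: min(14, 0) = 0
D: min(-14, 2) = -14
B: max(0, -14) = 0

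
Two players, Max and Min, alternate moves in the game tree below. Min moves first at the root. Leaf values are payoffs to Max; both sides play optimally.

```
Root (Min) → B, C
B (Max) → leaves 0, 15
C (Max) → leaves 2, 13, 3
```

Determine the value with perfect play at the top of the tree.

13

B (Max): max(0, 15) = 15
C (Max): max(2, 13, 3) = 13
Root (Min): min(15, 13) = 13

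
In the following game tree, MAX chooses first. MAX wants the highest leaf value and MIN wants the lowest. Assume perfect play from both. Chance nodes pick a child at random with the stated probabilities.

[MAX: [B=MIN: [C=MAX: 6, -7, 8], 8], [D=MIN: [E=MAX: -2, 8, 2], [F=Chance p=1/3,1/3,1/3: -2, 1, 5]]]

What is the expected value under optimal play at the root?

8

C (MAX): max(6, -7, 8) = 8
B (MIN): min(8, 8) = 8
E (MAX): max(-2, 8, 2) = 8
F (Chance): 1/3·-2 + 1/3·1 + 1/3·5 = 1.33
D (MIN): min(8, 1.33) = 1.33
Root (MAX): max(8, 1.33) = 8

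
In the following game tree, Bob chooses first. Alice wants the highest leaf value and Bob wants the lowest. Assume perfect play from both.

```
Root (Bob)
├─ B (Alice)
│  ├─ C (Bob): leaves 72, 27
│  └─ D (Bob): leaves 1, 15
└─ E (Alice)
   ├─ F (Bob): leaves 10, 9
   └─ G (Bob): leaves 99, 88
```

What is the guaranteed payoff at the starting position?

27

C (Bob): min(72, 27) = 27
D (Bob): min(1, 15) = 1
B (Alice): max(27, 1) = 27
F (Bob): min(10, 9) = 9
G (Bob): min(99, 88) = 88
E (Alice): max(9, 88) = 88
Root (Bob): min(27, 88) = 27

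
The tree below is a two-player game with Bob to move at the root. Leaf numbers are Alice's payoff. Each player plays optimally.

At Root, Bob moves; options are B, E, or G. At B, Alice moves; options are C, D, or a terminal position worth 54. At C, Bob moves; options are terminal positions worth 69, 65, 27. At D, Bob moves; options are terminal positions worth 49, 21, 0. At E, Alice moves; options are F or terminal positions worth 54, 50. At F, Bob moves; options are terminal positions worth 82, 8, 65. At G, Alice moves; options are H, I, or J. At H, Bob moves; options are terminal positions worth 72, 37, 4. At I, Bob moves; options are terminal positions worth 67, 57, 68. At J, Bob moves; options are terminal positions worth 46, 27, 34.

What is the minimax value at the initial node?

54

C (Bob): min(69, 65, 27) = 27
D (Bob): min(49, 21, 0) = 0
B (Alice): max(27, 0, 54) = 54
F (Bob): min(82, 8, 65) = 8
E (Alice): max(8, 54, 50) = 54
H (Bob): min(72, 37, 4) = 4
I (Bob): min(67, 57, 68) = 57
J (Bob): min(46, 27, 34) = 27
G (Alice): max(4, 57, 27) = 57
Root (Bob): min(54, 54, 57) = 54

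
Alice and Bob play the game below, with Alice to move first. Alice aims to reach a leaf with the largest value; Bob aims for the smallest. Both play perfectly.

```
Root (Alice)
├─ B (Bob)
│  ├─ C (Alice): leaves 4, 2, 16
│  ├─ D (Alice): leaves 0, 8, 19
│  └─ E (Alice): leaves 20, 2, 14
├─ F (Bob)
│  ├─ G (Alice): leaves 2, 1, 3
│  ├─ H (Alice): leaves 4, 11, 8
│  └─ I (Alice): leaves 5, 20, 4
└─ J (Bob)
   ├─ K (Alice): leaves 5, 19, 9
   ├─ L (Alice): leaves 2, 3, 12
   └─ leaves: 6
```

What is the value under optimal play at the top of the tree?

C (Alice): max(4, 2, 16) = 16
D (Alice): max(0, 8, 19) = 19
E (Alice): max(20, 2, 14) = 20
B (Bob): min(16, 19, 20) = 16
G (Alice): max(2, 1, 3) = 3
H (Alice): max(4, 11, 8) = 11
I (Alice): max(5, 20, 4) = 20
F (Bob): min(3, 11, 20) = 3
K (Alice): max(5, 19, 9) = 19
L (Alice): max(2, 3, 12) = 12
J (Bob): min(19, 12, 6) = 6
Root (Alice): max(16, 3, 6) = 16

16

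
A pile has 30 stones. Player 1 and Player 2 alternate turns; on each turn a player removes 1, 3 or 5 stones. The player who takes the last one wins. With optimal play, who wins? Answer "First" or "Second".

Second

Compute winning (W) and losing (L) positions by backward induction:
i:   0  1  2  3  4  5  6  7  8  9 10 11 12 13 14 15 16 17 18 19 20 21 22 23 24 25 26 27 28 29 30
     L  W  L  W  L  W  L  W  L  W  L  W  L  W  L  W  L  W  L  W  L  W  L  W  L  W  L  W  L  W  L
Position 30 is L, so the second player wins.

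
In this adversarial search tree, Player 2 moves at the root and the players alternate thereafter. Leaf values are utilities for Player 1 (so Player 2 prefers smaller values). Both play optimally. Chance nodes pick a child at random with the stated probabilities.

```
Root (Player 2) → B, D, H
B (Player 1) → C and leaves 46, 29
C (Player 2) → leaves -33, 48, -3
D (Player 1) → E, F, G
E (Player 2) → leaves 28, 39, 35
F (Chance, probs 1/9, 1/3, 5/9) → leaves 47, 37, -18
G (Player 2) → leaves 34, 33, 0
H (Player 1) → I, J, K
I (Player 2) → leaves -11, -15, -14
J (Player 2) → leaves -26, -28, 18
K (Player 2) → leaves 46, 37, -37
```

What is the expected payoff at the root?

-15

C (Player 2): min(-33, 48, -3) = -33
B (Player 1): max(-33, 46, 29) = 46
E (Player 2): min(28, 39, 35) = 28
F (Chance): 1/9·47 + 1/3·37 + 5/9·-18 = 7.56
G (Player 2): min(34, 33, 0) = 0
D (Player 1): max(28, 7.56, 0) = 28
I (Player 2): min(-11, -15, -14) = -15
J (Player 2): min(-26, -28, 18) = -28
K (Player 2): min(46, 37, -37) = -37
H (Player 1): max(-15, -28, -37) = -15
Root (Player 2): min(46, 28, -15) = -15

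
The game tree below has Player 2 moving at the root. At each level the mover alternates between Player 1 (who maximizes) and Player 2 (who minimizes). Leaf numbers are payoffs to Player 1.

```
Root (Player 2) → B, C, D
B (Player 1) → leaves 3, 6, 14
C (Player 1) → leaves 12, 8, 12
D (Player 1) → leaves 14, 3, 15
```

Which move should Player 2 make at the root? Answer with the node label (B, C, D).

C

B (Player 1): max(3, 6, 14) = 14
C (Player 1): max(12, 8, 12) = 12
D (Player 1): max(14, 3, 15) = 15
Root (Player 2): min(14, 12, 15) = 12
Player 2 picks the child with the lowest value: C (value 12).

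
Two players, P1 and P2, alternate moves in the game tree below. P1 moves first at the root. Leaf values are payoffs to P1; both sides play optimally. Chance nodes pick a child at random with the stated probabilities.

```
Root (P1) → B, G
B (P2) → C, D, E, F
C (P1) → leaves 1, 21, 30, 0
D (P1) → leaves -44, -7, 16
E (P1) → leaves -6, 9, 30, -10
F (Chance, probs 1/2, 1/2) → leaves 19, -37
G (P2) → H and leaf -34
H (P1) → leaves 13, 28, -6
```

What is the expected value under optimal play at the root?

-9

C (P1): max(1, 21, 30, 0) = 30
D (P1): max(-44, -7, 16) = 16
E (P1): max(-6, 9, 30, -10) = 30
F (Chance): 1/2·19 + 1/2·-37 = -9
B (P2): min(30, 16, 30, -9) = -9
H (P1): max(13, 28, -6) = 28
G (P2): min(28, -34) = -34
Root (P1): max(-9, -34) = -9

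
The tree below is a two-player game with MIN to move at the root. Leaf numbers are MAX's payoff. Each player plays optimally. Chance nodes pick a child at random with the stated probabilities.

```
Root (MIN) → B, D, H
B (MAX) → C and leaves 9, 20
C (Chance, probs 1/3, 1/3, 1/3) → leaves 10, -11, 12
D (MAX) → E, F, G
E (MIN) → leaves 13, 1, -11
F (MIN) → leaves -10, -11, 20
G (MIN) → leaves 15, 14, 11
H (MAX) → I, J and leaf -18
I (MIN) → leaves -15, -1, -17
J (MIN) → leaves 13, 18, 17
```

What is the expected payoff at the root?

11

C (Chance): 1/3·10 + 1/3·-11 + 1/3·12 = 3.67
B (MAX): max(3.67, 9, 20) = 20
E (MIN): min(13, 1, -11) = -11
F (MIN): min(-10, -11, 20) = -11
G (MIN): min(15, 14, 11) = 11
D (MAX): max(-11, -11, 11) = 11
I (MIN): min(-15, -1, -17) = -17
J (MIN): min(13, 18, 17) = 13
H (MAX): max(-17, 13, -18) = 13
Root (MIN): min(20, 11, 13) = 11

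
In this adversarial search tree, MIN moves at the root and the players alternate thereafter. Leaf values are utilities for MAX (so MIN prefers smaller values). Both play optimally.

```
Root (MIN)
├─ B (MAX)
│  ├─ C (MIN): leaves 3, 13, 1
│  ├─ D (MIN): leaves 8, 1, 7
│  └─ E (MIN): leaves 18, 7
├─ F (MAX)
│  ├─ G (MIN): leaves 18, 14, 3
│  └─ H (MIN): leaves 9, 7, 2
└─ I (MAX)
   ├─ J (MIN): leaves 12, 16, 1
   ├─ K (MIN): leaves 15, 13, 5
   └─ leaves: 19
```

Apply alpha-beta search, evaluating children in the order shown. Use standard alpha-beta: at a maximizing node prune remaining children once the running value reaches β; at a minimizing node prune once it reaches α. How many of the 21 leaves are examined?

19

C [α=-∞,β=+∞]: v=1
D [α=1,β=+∞]: v=1 after child 2 ≤ α → α-cutoff, skip 1
E [α=1,β=+∞]: v=7
B [α=-∞,β=+∞]: v=7
G [α=-∞,β=7]: v=3
H [α=3,β=7]: v=2
F [α=-∞,β=7]: v=3
J [α=-∞,β=3]: v=1
K [α=1,β=3]: v=5
I [α=-∞,β=3]: v=5 after child 2 ≥ β → β-cutoff, skip 1
Root [α=-∞,β=+∞]: v=3
Leaves evaluated: 19 of 21.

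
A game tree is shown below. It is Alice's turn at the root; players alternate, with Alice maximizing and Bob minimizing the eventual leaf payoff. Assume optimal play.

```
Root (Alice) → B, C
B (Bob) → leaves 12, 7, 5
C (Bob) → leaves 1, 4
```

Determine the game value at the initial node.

B (Bob): min(12, 7, 5) = 5
C (Bob): min(1, 4) = 1
Root (Alice): max(5, 1) = 5

5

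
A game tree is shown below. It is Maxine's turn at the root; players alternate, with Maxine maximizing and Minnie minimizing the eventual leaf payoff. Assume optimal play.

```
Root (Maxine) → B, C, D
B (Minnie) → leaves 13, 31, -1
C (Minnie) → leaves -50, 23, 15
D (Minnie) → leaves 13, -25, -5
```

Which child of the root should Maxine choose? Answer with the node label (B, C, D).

B (Minnie): min(13, 31, -1) = -1
C (Minnie): min(-50, 23, 15) = -50
D (Minnie): min(13, -25, -5) = -25
Root (Maxine): max(-1, -50, -25) = -1
Maxine picks the child with the highest value: B (value -1).

B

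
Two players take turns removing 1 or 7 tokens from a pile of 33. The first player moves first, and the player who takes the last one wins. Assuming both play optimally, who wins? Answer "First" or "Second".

i:   0  1  2  3  4  5  6  7  8  9 10 11 12 13 14 15 16 17 18 19 20 21 22 23 24 25 26 27 28 29 30 31 32 33
     L  W  L  W  L  W  L  W  L  W  L  W  L  W  L  W  L  W  L  W  L  W  L  W  L  W  L  W  L  W  L  W  L  W
Position 33 is W, so the first player wins.

First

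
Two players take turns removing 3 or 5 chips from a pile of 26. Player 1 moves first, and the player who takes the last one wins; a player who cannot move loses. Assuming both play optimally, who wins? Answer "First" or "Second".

Compute winning (W) and losing (L) positions by backward induction:
i:   0  1  2  3  4  5  6  7  8  9 10 11 12 13 14 15 16 17 18 19 20 21 22 23 24 25 26
     L  L  L  W  W  W  W  W  L  L  L  W  W  W  W  W  L  L  L  W  W  W  W  W  L  L  L
Position 26 is L, so the second player wins.

Second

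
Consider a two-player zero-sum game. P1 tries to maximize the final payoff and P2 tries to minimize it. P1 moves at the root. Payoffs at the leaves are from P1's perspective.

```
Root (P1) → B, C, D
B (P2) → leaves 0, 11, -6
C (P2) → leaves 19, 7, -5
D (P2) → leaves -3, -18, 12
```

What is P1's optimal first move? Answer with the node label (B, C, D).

C

B (P2): min(0, 11, -6) = -6
C (P2): min(19, 7, -5) = -5
D (P2): min(-3, -18, 12) = -18
Root (P1): max(-6, -5, -18) = -5
P1 picks the child with the highest value: C (value -5).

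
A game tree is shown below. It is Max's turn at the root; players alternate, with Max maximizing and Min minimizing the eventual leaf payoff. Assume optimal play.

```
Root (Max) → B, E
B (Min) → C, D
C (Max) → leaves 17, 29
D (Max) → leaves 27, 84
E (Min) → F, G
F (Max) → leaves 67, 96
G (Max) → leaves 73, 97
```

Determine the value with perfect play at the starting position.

C (Max): max(17, 29) = 29
D (Max): max(27, 84) = 84
B (Min): min(29, 84) = 29
F (Max): max(67, 96) = 96
G (Max): max(73, 97) = 97
E (Min): min(96, 97) = 96
Root (Max): max(29, 96) = 96

96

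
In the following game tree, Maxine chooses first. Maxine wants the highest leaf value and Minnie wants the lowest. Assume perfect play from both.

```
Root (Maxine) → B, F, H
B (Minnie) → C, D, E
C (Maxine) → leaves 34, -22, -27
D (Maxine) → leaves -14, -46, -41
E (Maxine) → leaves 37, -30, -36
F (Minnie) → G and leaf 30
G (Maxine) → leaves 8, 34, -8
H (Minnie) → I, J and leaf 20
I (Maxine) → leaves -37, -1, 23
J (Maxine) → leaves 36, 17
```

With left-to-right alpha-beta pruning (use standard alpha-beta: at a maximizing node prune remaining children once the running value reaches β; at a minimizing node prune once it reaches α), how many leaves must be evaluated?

C [α=-∞,β=+∞]: v=34
D [α=-∞,β=34]: v=-14
E [α=-∞,β=-14]: v=37 after child 1 ≥ β → β-cutoff, skip 2
B [α=-∞,β=+∞]: v=-14
G [α=-14,β=+∞]: v=34
F [α=-14,β=+∞]: v=30
I [α=30,β=+∞]: v=23
H [α=30,β=+∞]: v=23 after child 1 ≤ α → α-cutoff, skip 2
Root [α=-∞,β=+∞]: v=30
Leaves evaluated: 14 of 19.

14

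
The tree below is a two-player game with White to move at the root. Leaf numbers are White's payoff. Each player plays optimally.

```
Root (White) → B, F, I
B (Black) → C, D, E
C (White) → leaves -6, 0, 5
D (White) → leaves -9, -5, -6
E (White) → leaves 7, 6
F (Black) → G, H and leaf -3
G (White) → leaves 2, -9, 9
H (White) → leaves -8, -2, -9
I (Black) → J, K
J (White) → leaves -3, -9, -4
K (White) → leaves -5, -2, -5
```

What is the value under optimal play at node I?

J: max(-3, -9, -4) = -3
K: max(-5, -2, -5) = -2
I: min(-3, -2) = -3

-3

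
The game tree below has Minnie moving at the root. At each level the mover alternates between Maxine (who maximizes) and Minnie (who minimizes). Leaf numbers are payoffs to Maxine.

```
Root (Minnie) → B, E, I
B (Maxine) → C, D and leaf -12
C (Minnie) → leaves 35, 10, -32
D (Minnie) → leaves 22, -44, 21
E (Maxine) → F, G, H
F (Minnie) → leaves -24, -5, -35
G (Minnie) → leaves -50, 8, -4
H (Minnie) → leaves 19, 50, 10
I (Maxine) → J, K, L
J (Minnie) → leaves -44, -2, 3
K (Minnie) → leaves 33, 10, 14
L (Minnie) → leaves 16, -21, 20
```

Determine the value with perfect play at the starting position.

-12

C (Minnie): min(35, 10, -32) = -32
D (Minnie): min(22, -44, 21) = -44
B (Maxine): max(-32, -44, -12) = -12
F (Minnie): min(-24, -5, -35) = -35
G (Minnie): min(-50, 8, -4) = -50
H (Minnie): min(19, 50, 10) = 10
E (Maxine): max(-35, -50, 10) = 10
J (Minnie): min(-44, -2, 3) = -44
K (Minnie): min(33, 10, 14) = 10
L (Minnie): min(16, -21, 20) = -21
I (Maxine): max(-44, 10, -21) = 10
Root (Minnie): min(-12, 10, 10) = -12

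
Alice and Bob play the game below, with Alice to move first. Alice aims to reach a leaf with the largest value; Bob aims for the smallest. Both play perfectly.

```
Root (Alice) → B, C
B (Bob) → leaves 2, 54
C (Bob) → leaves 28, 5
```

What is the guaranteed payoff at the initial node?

5

B (Bob): min(2, 54) = 2
C (Bob): min(28, 5) = 5
Root (Alice): max(2, 5) = 5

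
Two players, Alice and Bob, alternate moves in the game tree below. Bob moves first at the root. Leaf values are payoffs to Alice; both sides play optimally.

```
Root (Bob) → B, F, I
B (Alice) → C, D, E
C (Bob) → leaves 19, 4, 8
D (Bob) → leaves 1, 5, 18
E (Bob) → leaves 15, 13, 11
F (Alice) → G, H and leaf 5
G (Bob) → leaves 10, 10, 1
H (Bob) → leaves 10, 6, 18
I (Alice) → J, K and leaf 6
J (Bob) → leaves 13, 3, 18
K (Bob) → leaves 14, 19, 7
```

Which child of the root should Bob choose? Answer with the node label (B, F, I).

C (Bob): min(19, 4, 8) = 4
D (Bob): min(1, 5, 18) = 1
E (Bob): min(15, 13, 11) = 11
B (Alice): max(4, 1, 11) = 11
G (Bob): min(10, 10, 1) = 1
H (Bob): min(10, 6, 18) = 6
F (Alice): max(1, 6, 5) = 6
J (Bob): min(13, 3, 18) = 3
K (Bob): min(14, 19, 7) = 7
I (Alice): max(3, 7, 6) = 7
Root (Bob): min(11, 6, 7) = 6
Bob picks the child with the lowest value: F (value 6).

F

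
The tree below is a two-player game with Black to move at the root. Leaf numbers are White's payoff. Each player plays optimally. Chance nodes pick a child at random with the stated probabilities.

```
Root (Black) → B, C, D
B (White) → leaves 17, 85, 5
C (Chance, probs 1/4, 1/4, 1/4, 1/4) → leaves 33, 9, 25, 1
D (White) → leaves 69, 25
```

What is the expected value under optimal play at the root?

17

B (White): max(17, 85, 5) = 85
C (Chance): 1/4·33 + 1/4·9 + 1/4·25 + 1/4·1 = 17
D (White): max(69, 25) = 69
Root (Black): min(85, 17, 69) = 17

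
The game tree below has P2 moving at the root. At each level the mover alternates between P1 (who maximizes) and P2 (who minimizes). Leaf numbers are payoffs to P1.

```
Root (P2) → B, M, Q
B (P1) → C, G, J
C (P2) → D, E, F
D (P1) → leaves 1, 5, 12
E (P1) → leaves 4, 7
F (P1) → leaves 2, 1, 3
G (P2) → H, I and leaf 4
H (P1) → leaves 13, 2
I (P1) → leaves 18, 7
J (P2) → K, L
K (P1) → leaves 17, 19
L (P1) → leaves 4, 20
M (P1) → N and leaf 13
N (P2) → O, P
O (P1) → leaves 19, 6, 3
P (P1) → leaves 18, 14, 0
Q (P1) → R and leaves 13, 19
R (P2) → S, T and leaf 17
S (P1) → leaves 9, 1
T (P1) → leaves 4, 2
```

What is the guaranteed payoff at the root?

D (P1): max(1, 5, 12) = 12
E (P1): max(4, 7) = 7
F (P1): max(2, 1, 3) = 3
C (P2): min(12, 7, 3) = 3
H (P1): max(13, 2) = 13
I (P1): max(18, 7) = 18
G (P2): min(13, 18, 4) = 4
K (P1): max(17, 19) = 19
L (P1): max(4, 20) = 20
J (P2): min(19, 20) = 19
B (P1): max(3, 4, 19) = 19
O (P1): max(19, 6, 3) = 19
P (P1): max(18, 14, 0) = 18
N (P2): min(19, 18) = 18
M (P1): max(18, 13) = 18
S (P1): max(9, 1) = 9
T (P1): max(4, 2) = 4
R (P2): min(9, 4, 17) = 4
Q (P1): max(4, 13, 19) = 19
Root (P2): min(19, 18, 19) = 18

18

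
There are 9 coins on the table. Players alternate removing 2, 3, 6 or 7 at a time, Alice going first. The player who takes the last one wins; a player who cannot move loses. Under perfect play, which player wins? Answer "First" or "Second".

Positions where the player to move wins (W) vs loses (L):
i:   0  1  2  3  4  5  6  7  8  9
     L  L  W  W  W  L  W  W  W  L
Position 9 is L, so the second player wins.

Second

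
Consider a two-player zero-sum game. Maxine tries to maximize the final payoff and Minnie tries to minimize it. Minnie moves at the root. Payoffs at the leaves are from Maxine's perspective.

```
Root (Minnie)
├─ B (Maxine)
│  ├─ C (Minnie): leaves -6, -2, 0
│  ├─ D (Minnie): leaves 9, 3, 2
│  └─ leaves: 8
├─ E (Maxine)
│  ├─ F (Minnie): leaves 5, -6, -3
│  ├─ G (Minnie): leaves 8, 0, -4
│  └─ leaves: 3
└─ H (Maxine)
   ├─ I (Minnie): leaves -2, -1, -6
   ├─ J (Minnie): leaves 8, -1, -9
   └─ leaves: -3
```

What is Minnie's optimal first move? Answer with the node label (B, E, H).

H

C (Minnie): min(-6, -2, 0) = -6
D (Minnie): min(9, 3, 2) = 2
B (Maxine): max(-6, 2, 8) = 8
F (Minnie): min(5, -6, -3) = -6
G (Minnie): min(8, 0, -4) = -4
E (Maxine): max(-6, -4, 3) = 3
I (Minnie): min(-2, -1, -6) = -6
J (Minnie): min(8, -1, -9) = -9
H (Maxine): max(-6, -9, -3) = -3
Root (Minnie): min(8, 3, -3) = -3
Minnie picks the child with the lowest value: H (value -3).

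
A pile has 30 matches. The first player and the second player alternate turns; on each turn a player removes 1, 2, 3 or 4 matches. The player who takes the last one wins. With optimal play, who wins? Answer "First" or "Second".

Mark each pile size as W (mover wins) or L (mover loses):
i:   0  1  2  3  4  5  6  7  8  9 10 11 12 13 14 15 16 17 18 19 20 21 22 23 24 25 26 27 28 29 30
     L  W  W  W  W  L  W  W  W  W  L  W  W  W  W  L  W  W  W  W  L  W  W  W  W  L  W  W  W  W  L
Position 30 is L, so the second player wins.

Second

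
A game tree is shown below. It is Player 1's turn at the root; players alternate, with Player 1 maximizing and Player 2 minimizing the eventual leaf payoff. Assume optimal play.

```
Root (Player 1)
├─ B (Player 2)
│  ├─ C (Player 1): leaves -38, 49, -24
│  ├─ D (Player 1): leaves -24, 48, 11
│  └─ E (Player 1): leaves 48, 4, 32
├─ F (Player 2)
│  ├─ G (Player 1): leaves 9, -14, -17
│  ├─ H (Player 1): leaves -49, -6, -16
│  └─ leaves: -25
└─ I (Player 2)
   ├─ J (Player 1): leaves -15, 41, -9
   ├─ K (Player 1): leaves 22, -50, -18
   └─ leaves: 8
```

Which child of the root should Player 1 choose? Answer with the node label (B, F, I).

C (Player 1): max(-38, 49, -24) = 49
D (Player 1): max(-24, 48, 11) = 48
E (Player 1): max(48, 4, 32) = 48
B (Player 2): min(49, 48, 48) = 48
G (Player 1): max(9, -14, -17) = 9
H (Player 1): max(-49, -6, -16) = -6
F (Player 2): min(9, -6, -25) = -25
J (Player 1): max(-15, 41, -9) = 41
K (Player 1): max(22, -50, -18) = 22
I (Player 2): min(41, 22, 8) = 8
Root (Player 1): max(48, -25, 8) = 48
Player 1 picks the child with the highest value: B (value 48).

B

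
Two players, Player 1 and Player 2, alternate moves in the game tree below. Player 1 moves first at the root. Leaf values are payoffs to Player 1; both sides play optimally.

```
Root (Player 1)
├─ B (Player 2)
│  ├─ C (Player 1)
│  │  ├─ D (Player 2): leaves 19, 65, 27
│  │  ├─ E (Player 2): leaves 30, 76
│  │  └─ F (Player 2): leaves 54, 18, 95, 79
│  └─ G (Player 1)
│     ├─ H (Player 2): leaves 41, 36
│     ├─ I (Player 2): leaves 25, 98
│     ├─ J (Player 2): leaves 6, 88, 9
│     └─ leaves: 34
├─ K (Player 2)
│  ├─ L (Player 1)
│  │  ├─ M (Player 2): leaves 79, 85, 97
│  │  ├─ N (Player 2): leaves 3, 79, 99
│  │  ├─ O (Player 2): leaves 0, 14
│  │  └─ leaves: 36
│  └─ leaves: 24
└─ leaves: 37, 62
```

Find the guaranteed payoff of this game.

62

D (Player 2): min(19, 65, 27) = 19
E (Player 2): min(30, 76) = 30
F (Player 2): min(54, 18, 95, 79) = 18
C (Player 1): max(19, 30, 18) = 30
H (Player 2): min(41, 36) = 36
I (Player 2): min(25, 98) = 25
J (Player 2): min(6, 88, 9) = 6
G (Player 1): max(36, 25, 6, 34) = 36
B (Player 2): min(30, 36) = 30
M (Player 2): min(79, 85, 97) = 79
N (Player 2): min(3, 79, 99) = 3
O (Player 2): min(0, 14) = 0
L (Player 1): max(79, 3, 0, 36) = 79
K (Player 2): min(79, 24) = 24
Root (Player 1): max(30, 24, 37, 62) = 62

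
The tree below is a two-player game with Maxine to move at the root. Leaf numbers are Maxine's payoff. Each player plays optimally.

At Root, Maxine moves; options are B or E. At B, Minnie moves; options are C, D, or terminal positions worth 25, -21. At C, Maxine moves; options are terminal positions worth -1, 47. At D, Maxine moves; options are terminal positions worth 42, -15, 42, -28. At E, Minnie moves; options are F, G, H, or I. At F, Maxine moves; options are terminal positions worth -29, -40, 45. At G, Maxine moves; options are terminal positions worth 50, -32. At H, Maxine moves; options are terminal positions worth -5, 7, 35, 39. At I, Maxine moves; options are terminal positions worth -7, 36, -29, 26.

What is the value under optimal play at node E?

36

F: max(-29, -40, 45) = 45
G: max(50, -32) = 50
H: max(-5, 7, 35, 39) = 39
I: max(-7, 36, -29, 26) = 36
E: min(45, 50, 39, 36) = 36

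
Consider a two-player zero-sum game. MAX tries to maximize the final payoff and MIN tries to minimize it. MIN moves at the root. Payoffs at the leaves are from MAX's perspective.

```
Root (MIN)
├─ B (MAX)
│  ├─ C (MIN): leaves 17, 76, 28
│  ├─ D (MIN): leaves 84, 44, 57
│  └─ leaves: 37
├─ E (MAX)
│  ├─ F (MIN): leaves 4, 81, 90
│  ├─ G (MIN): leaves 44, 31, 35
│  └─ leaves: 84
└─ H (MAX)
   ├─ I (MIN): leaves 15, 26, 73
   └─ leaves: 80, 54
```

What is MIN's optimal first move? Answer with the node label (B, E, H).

C (MIN): min(17, 76, 28) = 17
D (MIN): min(84, 44, 57) = 44
B (MAX): max(17, 44, 37) = 44
F (MIN): min(4, 81, 90) = 4
G (MIN): min(44, 31, 35) = 31
E (MAX): max(4, 31, 84) = 84
I (MIN): min(15, 26, 73) = 15
H (MAX): max(15, 80, 54) = 80
Root (MIN): min(44, 84, 80) = 44
MIN picks the child with the lowest value: B (value 44).

B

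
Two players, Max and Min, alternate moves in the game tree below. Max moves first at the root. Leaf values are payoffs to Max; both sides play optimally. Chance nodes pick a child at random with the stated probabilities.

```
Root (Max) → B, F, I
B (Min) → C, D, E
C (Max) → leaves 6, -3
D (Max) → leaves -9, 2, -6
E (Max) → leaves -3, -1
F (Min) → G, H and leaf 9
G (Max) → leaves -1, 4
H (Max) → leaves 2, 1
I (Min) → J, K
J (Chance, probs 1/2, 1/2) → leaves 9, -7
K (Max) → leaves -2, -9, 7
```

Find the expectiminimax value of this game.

C (Max): max(6, -3) = 6
D (Max): max(-9, 2, -6) = 2
E (Max): max(-3, -1) = -1
B (Min): min(6, 2, -1) = -1
G (Max): max(-1, 4) = 4
H (Max): max(2, 1) = 2
F (Min): min(4, 2, 9) = 2
J (Chance): 1/2·9 + 1/2·-7 = 1
K (Max): max(-2, -9, 7) = 7
I (Min): min(1, 7) = 1
Root (Max): max(-1, 2, 1) = 2

2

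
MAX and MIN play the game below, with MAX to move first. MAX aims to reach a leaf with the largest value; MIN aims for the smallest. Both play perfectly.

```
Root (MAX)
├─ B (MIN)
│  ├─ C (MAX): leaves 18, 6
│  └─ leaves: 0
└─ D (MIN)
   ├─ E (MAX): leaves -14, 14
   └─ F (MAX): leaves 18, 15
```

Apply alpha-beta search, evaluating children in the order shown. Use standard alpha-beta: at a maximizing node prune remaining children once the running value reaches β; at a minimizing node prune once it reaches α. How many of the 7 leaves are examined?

6

C [α=-∞,β=+∞]: v=18
B [α=-∞,β=+∞]: v=0
E [α=0,β=+∞]: v=14
F [α=0,β=14]: v=18 after child 1 ≥ β → β-cutoff, skip 1
D [α=0,β=+∞]: v=14
Root [α=-∞,β=+∞]: v=14
Leaves evaluated: 6 of 7.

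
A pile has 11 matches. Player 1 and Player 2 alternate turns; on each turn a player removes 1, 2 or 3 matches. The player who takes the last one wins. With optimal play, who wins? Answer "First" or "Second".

First

Compute winning (W) and losing (L) positions by backward induction:
i:   0  1  2  3  4  5  6  7  8  9 10 11
     L  W  W  W  L  W  W  W  L  W  W  W
Position 11 is W, so the first player wins.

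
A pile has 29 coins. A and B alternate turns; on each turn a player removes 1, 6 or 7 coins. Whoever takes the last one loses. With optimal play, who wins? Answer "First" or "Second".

Second

Mark each pile size as W (mover wins) or L (mover loses):
i:   0  1  2  3  4  5  6  7  8  9 10 11 12 13 14 15 16 17 18 19 20 21 22 23 24 25 26 27 28 29
     W  L  W  L  W  L  W  W  W  W  W  W  W  L  W  L  W  L  W  W  W  W  W  W  W  L  W  L  W  L
Position 29 is L, so the second player wins.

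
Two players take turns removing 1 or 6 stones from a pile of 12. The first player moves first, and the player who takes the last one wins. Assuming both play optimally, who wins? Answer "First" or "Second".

First

Positions where the player to move wins (W) vs loses (L):
i:   0  1  2  3  4  5  6  7  8  9 10 11 12
     L  W  L  W  L  W  W  L  W  L  W  L  W
Position 12 is W, so the first player wins.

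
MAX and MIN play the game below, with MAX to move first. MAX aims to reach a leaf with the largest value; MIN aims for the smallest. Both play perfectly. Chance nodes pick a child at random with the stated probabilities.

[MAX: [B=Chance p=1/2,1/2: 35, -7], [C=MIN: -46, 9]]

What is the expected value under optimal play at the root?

14

B (Chance): 1/2·35 + 1/2·-7 = 14
C (MIN): min(-46, 9) = -46
Root (MAX): max(14, -46) = 14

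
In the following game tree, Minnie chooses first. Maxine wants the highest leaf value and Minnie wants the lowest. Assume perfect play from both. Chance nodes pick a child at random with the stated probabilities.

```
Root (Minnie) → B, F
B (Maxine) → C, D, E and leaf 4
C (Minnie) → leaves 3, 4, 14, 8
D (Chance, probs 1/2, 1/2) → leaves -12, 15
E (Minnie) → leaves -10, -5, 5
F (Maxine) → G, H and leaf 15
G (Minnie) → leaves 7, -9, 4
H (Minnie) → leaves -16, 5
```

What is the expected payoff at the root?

C (Minnie): min(3, 4, 14, 8) = 3
D (Chance): 1/2·-12 + 1/2·15 = 1.5
E (Minnie): min(-10, -5, 5) = -10
B (Maxine): max(3, 1.5, -10, 4) = 4
G (Minnie): min(7, -9, 4) = -9
H (Minnie): min(-16, 5) = -16
F (Maxine): max(-9, -16, 15) = 15
Root (Minnie): min(4, 15) = 4

4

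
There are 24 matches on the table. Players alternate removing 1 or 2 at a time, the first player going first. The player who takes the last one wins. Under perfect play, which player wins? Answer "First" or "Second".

Second

Positions where the player to move wins (W) vs loses (L):
i:   0  1  2  3  4  5  6  7  8  9 10 11 12 13 14 15 16 17 18 19 20 21 22 23 24
     L  W  W  L  W  W  L  W  W  L  W  W  L  W  W  L  W  W  L  W  W  L  W  W  L
Position 24 is L, so the second player wins.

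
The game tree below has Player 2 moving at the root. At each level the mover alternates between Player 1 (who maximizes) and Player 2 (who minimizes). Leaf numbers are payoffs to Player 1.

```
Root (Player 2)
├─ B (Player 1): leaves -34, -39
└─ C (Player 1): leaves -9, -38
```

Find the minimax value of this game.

-34

B (Player 1): max(-34, -39) = -34
C (Player 1): max(-9, -38) = -9
Root (Player 2): min(-34, -9) = -34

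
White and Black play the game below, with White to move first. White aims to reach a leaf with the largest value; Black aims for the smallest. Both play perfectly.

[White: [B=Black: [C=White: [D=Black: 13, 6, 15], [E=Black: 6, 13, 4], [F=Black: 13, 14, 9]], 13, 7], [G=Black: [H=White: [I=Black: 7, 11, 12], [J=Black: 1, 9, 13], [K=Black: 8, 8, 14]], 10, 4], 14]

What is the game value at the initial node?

D (Black): min(13, 6, 15) = 6
E (Black): min(6, 13, 4) = 4
F (Black): min(13, 14, 9) = 9
C (White): max(6, 4, 9) = 9
B (Black): min(9, 13, 7) = 7
I (Black): min(7, 11, 12) = 7
J (Black): min(1, 9, 13) = 1
K (Black): min(8, 8, 14) = 8
H (White): max(7, 1, 8) = 8
G (Black): min(8, 10, 4) = 4
Root (White): max(7, 4, 14) = 14

14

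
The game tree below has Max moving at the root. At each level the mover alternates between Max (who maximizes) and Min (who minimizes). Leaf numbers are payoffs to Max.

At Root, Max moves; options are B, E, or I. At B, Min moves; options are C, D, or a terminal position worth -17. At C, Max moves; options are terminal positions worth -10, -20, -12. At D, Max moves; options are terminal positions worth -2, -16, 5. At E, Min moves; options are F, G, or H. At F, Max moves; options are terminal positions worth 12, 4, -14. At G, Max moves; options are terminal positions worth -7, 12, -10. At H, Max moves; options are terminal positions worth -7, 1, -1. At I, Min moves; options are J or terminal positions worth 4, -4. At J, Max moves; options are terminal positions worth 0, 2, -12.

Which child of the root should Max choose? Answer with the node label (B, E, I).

C (Max): max(-10, -20, -12) = -10
D (Max): max(-2, -16, 5) = 5
B (Min): min(-10, 5, -17) = -17
F (Max): max(12, 4, -14) = 12
G (Max): max(-7, 12, -10) = 12
H (Max): max(-7, 1, -1) = 1
E (Min): min(12, 12, 1) = 1
J (Max): max(0, 2, -12) = 2
I (Min): min(2, 4, -4) = -4
Root (Max): max(-17, 1, -4) = 1
Max picks the child with the highest value: E (value 1).

E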